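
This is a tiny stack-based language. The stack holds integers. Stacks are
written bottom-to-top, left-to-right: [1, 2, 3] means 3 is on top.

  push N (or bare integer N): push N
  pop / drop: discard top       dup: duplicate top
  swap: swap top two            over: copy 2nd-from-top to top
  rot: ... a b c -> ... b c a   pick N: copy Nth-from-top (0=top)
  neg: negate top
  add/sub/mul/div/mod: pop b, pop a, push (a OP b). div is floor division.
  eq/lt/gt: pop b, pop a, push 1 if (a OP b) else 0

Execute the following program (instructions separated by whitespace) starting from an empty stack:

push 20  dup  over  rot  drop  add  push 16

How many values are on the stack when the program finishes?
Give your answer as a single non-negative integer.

After 'push 20': stack = [20] (depth 1)
After 'dup': stack = [20, 20] (depth 2)
After 'over': stack = [20, 20, 20] (depth 3)
After 'rot': stack = [20, 20, 20] (depth 3)
After 'drop': stack = [20, 20] (depth 2)
After 'add': stack = [40] (depth 1)
After 'push 16': stack = [40, 16] (depth 2)

Answer: 2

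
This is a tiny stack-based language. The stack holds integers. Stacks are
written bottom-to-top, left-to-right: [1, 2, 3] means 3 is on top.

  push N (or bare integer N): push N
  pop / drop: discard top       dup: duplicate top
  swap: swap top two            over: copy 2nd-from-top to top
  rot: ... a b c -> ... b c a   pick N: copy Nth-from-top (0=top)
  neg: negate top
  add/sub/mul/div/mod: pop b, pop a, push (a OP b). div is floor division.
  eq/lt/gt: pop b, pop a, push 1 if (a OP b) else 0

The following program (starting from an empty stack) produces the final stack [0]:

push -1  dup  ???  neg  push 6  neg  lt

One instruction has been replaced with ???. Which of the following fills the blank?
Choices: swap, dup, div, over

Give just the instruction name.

Stack before ???: [-1, -1]
Stack after ???:  [1]
Checking each choice:
  swap: produces [-1, 0]
  dup: produces [-1, -1, 0]
  div: MATCH
  over: produces [-1, -1, 0]


Answer: div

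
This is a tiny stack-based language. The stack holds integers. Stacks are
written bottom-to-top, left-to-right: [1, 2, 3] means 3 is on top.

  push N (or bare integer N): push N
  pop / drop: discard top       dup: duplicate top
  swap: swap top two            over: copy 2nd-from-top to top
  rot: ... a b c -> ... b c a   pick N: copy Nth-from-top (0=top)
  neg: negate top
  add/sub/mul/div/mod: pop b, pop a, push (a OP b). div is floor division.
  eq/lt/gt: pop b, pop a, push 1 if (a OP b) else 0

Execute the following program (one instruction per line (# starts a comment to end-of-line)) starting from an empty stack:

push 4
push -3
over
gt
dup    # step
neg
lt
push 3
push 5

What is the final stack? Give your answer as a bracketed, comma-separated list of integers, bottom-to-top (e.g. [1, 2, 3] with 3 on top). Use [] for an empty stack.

After 'push 4': [4]
After 'push -3': [4, -3]
After 'over': [4, -3, 4]
After 'gt': [4, 0]
After 'dup': [4, 0, 0]
After 'neg': [4, 0, 0]
After 'lt': [4, 0]
After 'push 3': [4, 0, 3]
After 'push 5': [4, 0, 3, 5]

Answer: [4, 0, 3, 5]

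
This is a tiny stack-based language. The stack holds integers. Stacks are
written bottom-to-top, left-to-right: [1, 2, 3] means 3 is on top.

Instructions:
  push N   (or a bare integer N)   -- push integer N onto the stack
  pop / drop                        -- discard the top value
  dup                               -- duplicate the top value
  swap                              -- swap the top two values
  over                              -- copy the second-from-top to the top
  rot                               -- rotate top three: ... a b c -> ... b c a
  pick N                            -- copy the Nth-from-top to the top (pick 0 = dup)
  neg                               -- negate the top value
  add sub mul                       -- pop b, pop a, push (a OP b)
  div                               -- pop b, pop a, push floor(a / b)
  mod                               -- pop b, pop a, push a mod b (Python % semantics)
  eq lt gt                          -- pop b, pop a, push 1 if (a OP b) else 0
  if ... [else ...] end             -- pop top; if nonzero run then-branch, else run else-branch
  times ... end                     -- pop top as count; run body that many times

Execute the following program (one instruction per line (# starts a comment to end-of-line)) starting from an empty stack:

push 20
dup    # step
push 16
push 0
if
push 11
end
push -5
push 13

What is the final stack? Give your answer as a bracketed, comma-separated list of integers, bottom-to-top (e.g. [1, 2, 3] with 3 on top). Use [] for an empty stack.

Answer: [20, 20, 16, -5, 13]

Derivation:
After 'push 20': [20]
After 'dup': [20, 20]
After 'push 16': [20, 20, 16]
After 'push 0': [20, 20, 16, 0]
After 'if': [20, 20, 16]
After 'push -5': [20, 20, 16, -5]
After 'push 13': [20, 20, 16, -5, 13]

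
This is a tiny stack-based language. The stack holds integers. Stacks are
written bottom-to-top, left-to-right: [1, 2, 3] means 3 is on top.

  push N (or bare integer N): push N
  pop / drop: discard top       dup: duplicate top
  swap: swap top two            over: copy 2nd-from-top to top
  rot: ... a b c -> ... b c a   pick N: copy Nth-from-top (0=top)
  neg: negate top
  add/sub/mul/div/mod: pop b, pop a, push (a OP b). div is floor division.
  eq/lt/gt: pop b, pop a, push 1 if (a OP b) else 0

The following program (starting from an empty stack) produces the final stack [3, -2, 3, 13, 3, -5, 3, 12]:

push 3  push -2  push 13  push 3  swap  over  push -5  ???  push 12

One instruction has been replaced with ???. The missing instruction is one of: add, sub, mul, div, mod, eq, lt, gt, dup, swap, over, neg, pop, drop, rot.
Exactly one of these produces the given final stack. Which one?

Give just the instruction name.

Stack before ???: [3, -2, 3, 13, 3, -5]
Stack after ???:  [3, -2, 3, 13, 3, -5, 3]
The instruction that transforms [3, -2, 3, 13, 3, -5] -> [3, -2, 3, 13, 3, -5, 3] is: over

Answer: over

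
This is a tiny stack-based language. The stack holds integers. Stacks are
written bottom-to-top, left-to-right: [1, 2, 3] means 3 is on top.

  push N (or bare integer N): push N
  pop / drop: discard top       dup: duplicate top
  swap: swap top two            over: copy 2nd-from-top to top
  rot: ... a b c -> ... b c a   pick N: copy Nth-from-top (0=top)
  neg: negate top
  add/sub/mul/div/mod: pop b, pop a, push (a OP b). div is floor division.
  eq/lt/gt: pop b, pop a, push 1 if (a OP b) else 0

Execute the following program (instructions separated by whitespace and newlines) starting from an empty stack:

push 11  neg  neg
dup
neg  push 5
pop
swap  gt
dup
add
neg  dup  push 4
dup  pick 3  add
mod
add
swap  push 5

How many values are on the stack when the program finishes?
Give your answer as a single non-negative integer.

Answer: 3

Derivation:
After 'push 11': stack = [11] (depth 1)
After 'neg': stack = [-11] (depth 1)
After 'neg': stack = [11] (depth 1)
After 'dup': stack = [11, 11] (depth 2)
After 'neg': stack = [11, -11] (depth 2)
After 'push 5': stack = [11, -11, 5] (depth 3)
After 'pop': stack = [11, -11] (depth 2)
After 'swap': stack = [-11, 11] (depth 2)
After 'gt': stack = [0] (depth 1)
After 'dup': stack = [0, 0] (depth 2)
  ...
After 'neg': stack = [0] (depth 1)
After 'dup': stack = [0, 0] (depth 2)
After 'push 4': stack = [0, 0, 4] (depth 3)
After 'dup': stack = [0, 0, 4, 4] (depth 4)
After 'pick 3': stack = [0, 0, 4, 4, 0] (depth 5)
After 'add': stack = [0, 0, 4, 4] (depth 4)
After 'mod': stack = [0, 0, 0] (depth 3)
After 'add': stack = [0, 0] (depth 2)
After 'swap': stack = [0, 0] (depth 2)
After 'push 5': stack = [0, 0, 5] (depth 3)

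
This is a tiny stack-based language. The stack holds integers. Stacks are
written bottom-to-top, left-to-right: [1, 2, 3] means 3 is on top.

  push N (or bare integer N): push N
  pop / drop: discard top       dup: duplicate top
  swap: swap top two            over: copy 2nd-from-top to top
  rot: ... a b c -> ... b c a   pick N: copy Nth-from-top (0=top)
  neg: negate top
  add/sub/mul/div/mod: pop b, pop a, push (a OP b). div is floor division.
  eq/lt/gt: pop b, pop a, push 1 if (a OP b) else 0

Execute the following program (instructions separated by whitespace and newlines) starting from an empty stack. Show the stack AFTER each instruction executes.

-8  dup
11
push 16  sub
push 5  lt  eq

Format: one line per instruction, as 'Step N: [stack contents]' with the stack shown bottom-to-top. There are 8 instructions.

Step 1: [-8]
Step 2: [-8, -8]
Step 3: [-8, -8, 11]
Step 4: [-8, -8, 11, 16]
Step 5: [-8, -8, -5]
Step 6: [-8, -8, -5, 5]
Step 7: [-8, -8, 1]
Step 8: [-8, 0]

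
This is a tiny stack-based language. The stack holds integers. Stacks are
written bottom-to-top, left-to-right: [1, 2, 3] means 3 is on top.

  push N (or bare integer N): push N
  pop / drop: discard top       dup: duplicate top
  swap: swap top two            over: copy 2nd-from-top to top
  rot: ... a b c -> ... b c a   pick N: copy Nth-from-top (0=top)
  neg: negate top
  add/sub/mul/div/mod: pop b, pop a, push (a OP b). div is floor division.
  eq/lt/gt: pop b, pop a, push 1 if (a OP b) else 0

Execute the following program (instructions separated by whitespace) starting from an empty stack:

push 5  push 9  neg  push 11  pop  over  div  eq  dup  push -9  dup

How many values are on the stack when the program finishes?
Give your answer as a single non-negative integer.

After 'push 5': stack = [5] (depth 1)
After 'push 9': stack = [5, 9] (depth 2)
After 'neg': stack = [5, -9] (depth 2)
After 'push 11': stack = [5, -9, 11] (depth 3)
After 'pop': stack = [5, -9] (depth 2)
After 'over': stack = [5, -9, 5] (depth 3)
After 'div': stack = [5, -2] (depth 2)
After 'eq': stack = [0] (depth 1)
After 'dup': stack = [0, 0] (depth 2)
After 'push -9': stack = [0, 0, -9] (depth 3)
After 'dup': stack = [0, 0, -9, -9] (depth 4)

Answer: 4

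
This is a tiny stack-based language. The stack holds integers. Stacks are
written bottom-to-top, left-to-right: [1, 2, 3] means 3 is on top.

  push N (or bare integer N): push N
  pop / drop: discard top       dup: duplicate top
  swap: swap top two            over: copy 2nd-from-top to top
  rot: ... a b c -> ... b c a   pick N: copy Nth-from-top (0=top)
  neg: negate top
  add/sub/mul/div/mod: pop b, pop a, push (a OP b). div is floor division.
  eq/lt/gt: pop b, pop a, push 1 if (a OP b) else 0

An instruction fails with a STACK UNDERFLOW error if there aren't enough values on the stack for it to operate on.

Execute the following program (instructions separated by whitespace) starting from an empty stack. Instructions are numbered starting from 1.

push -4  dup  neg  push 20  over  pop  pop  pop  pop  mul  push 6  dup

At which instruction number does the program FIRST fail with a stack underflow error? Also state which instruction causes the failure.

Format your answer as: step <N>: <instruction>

Step 1 ('push -4'): stack = [-4], depth = 1
Step 2 ('dup'): stack = [-4, -4], depth = 2
Step 3 ('neg'): stack = [-4, 4], depth = 2
Step 4 ('push 20'): stack = [-4, 4, 20], depth = 3
Step 5 ('over'): stack = [-4, 4, 20, 4], depth = 4
Step 6 ('pop'): stack = [-4, 4, 20], depth = 3
Step 7 ('pop'): stack = [-4, 4], depth = 2
Step 8 ('pop'): stack = [-4], depth = 1
Step 9 ('pop'): stack = [], depth = 0
Step 10 ('mul'): needs 2 value(s) but depth is 0 — STACK UNDERFLOW

Answer: step 10: mul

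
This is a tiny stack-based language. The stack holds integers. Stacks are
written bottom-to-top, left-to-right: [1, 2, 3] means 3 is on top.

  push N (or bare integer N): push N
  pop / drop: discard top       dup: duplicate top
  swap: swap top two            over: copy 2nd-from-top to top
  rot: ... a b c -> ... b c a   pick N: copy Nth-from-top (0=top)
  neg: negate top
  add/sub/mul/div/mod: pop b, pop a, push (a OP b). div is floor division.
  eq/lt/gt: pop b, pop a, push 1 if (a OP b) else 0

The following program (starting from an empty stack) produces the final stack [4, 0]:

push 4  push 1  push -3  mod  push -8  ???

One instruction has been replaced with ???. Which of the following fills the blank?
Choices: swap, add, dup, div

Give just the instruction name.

Stack before ???: [4, -2, -8]
Stack after ???:  [4, 0]
Checking each choice:
  swap: produces [4, -8, -2]
  add: produces [4, -10]
  dup: produces [4, -2, -8, -8]
  div: MATCH


Answer: div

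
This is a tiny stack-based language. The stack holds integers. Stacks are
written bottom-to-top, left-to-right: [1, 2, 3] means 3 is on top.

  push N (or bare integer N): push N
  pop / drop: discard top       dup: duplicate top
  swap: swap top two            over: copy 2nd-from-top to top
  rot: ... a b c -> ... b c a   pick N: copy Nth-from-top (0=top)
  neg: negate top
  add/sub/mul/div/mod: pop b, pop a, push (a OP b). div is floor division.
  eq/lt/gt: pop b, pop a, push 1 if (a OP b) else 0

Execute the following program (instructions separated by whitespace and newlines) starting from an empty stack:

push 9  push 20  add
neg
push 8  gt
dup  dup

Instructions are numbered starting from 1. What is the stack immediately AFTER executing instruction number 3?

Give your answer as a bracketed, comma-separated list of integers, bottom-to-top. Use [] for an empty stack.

Step 1 ('push 9'): [9]
Step 2 ('push 20'): [9, 20]
Step 3 ('add'): [29]

Answer: [29]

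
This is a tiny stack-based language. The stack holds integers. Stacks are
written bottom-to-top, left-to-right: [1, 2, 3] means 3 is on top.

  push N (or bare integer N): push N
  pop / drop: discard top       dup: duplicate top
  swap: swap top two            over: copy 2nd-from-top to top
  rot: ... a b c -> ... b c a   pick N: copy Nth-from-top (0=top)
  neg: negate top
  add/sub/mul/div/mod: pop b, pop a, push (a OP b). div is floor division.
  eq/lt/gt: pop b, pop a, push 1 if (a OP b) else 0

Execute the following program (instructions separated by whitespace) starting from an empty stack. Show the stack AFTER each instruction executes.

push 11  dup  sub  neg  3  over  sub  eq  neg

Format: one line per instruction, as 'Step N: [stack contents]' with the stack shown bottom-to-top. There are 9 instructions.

Step 1: [11]
Step 2: [11, 11]
Step 3: [0]
Step 4: [0]
Step 5: [0, 3]
Step 6: [0, 3, 0]
Step 7: [0, 3]
Step 8: [0]
Step 9: [0]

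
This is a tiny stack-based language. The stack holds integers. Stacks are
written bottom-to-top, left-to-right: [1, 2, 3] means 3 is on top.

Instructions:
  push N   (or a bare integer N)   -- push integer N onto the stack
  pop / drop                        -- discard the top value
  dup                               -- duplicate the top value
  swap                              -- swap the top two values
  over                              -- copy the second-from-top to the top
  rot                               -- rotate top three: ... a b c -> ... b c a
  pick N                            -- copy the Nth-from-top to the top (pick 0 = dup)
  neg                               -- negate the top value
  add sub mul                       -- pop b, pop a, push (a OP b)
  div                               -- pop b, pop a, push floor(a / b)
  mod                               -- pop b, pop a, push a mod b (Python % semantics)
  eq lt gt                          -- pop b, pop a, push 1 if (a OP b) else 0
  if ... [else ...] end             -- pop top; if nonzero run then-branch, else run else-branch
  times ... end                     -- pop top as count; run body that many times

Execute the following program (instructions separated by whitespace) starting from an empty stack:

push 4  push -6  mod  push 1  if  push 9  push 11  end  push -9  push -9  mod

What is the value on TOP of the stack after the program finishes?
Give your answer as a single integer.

Answer: 0

Derivation:
After 'push 4': [4]
After 'push -6': [4, -6]
After 'mod': [-2]
After 'push 1': [-2, 1]
After 'if': [-2]
After 'push 9': [-2, 9]
After 'push 11': [-2, 9, 11]
After 'push -9': [-2, 9, 11, -9]
After 'push -9': [-2, 9, 11, -9, -9]
After 'mod': [-2, 9, 11, 0]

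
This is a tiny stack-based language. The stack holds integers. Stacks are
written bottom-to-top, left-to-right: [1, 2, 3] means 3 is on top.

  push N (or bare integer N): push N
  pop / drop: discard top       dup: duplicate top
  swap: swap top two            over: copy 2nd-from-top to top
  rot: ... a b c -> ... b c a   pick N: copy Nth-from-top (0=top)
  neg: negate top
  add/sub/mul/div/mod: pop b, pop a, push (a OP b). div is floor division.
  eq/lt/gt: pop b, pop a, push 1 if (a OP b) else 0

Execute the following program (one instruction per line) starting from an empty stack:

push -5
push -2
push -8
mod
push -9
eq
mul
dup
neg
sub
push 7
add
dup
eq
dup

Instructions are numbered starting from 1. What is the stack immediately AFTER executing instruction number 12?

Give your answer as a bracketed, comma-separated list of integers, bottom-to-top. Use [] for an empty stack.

Step 1 ('push -5'): [-5]
Step 2 ('push -2'): [-5, -2]
Step 3 ('push -8'): [-5, -2, -8]
Step 4 ('mod'): [-5, -2]
Step 5 ('push -9'): [-5, -2, -9]
Step 6 ('eq'): [-5, 0]
Step 7 ('mul'): [0]
Step 8 ('dup'): [0, 0]
Step 9 ('neg'): [0, 0]
Step 10 ('sub'): [0]
Step 11 ('push 7'): [0, 7]
Step 12 ('add'): [7]

Answer: [7]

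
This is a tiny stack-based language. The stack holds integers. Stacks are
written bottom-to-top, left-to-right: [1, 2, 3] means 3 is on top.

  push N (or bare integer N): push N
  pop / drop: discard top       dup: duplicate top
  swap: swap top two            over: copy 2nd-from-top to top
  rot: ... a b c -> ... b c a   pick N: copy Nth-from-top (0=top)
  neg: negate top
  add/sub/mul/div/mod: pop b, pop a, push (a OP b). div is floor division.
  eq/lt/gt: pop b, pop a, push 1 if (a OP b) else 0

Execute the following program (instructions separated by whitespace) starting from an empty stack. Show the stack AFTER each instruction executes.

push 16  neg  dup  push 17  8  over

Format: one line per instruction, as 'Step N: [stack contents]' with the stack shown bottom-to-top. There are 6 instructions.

Step 1: [16]
Step 2: [-16]
Step 3: [-16, -16]
Step 4: [-16, -16, 17]
Step 5: [-16, -16, 17, 8]
Step 6: [-16, -16, 17, 8, 17]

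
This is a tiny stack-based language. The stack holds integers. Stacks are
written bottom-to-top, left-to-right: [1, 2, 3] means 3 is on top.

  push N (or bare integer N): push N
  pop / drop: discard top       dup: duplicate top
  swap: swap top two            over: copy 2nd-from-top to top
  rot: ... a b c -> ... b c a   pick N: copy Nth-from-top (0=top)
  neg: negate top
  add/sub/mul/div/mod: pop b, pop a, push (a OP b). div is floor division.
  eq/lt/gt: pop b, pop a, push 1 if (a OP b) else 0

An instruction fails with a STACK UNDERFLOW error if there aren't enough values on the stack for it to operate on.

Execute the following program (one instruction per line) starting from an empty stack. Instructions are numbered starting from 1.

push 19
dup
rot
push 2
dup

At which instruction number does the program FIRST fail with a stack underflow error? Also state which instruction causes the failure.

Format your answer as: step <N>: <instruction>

Step 1 ('push 19'): stack = [19], depth = 1
Step 2 ('dup'): stack = [19, 19], depth = 2
Step 3 ('rot'): needs 3 value(s) but depth is 2 — STACK UNDERFLOW

Answer: step 3: rot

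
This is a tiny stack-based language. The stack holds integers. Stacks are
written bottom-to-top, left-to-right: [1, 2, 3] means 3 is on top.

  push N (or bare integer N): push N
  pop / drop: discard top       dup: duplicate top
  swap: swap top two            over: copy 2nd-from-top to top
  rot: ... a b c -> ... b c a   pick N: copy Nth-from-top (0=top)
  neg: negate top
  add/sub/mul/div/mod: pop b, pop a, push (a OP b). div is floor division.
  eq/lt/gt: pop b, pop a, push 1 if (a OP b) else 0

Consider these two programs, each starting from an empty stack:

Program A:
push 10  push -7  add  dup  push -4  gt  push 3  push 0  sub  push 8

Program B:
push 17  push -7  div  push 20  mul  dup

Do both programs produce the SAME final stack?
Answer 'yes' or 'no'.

Program A trace:
  After 'push 10': [10]
  After 'push -7': [10, -7]
  After 'add': [3]
  After 'dup': [3, 3]
  After 'push -4': [3, 3, -4]
  After 'gt': [3, 1]
  After 'push 3': [3, 1, 3]
  After 'push 0': [3, 1, 3, 0]
  After 'sub': [3, 1, 3]
  After 'push 8': [3, 1, 3, 8]
Program A final stack: [3, 1, 3, 8]

Program B trace:
  After 'push 17': [17]
  After 'push -7': [17, -7]
  After 'div': [-3]
  After 'push 20': [-3, 20]
  After 'mul': [-60]
  After 'dup': [-60, -60]
Program B final stack: [-60, -60]
Same: no

Answer: no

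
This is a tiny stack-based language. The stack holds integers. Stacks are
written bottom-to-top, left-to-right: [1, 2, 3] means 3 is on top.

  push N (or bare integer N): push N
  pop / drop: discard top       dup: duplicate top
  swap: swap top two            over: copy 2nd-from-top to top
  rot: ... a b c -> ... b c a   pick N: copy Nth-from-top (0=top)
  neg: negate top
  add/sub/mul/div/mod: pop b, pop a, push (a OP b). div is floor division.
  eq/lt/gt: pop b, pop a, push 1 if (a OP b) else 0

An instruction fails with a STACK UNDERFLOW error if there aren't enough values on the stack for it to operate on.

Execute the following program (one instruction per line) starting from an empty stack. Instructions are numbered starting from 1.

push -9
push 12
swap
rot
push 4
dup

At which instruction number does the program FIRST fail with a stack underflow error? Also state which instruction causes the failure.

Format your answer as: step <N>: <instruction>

Step 1 ('push -9'): stack = [-9], depth = 1
Step 2 ('push 12'): stack = [-9, 12], depth = 2
Step 3 ('swap'): stack = [12, -9], depth = 2
Step 4 ('rot'): needs 3 value(s) but depth is 2 — STACK UNDERFLOW

Answer: step 4: rot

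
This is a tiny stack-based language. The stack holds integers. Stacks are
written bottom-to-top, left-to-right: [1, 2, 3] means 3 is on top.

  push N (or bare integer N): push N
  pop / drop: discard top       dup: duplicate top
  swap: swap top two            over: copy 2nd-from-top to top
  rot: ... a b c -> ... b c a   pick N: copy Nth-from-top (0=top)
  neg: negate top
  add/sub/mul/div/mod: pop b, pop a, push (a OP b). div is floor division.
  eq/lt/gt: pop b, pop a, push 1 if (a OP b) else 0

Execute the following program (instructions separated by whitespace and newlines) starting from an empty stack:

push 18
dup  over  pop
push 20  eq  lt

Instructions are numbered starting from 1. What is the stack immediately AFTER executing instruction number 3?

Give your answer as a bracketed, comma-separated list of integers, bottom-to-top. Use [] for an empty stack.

Answer: [18, 18, 18]

Derivation:
Step 1 ('push 18'): [18]
Step 2 ('dup'): [18, 18]
Step 3 ('over'): [18, 18, 18]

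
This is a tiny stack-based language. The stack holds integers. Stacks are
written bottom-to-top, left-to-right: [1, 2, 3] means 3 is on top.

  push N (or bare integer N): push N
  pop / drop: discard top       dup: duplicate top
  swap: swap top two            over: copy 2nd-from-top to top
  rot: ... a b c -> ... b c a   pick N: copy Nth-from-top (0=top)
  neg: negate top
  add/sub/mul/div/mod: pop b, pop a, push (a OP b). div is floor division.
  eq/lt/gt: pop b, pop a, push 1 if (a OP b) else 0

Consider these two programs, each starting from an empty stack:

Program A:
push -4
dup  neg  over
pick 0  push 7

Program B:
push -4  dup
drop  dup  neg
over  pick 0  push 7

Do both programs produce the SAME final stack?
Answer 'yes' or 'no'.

Program A trace:
  After 'push -4': [-4]
  After 'dup': [-4, -4]
  After 'neg': [-4, 4]
  After 'over': [-4, 4, -4]
  After 'pick 0': [-4, 4, -4, -4]
  After 'push 7': [-4, 4, -4, -4, 7]
Program A final stack: [-4, 4, -4, -4, 7]

Program B trace:
  After 'push -4': [-4]
  After 'dup': [-4, -4]
  After 'drop': [-4]
  After 'dup': [-4, -4]
  After 'neg': [-4, 4]
  After 'over': [-4, 4, -4]
  After 'pick 0': [-4, 4, -4, -4]
  After 'push 7': [-4, 4, -4, -4, 7]
Program B final stack: [-4, 4, -4, -4, 7]
Same: yes

Answer: yes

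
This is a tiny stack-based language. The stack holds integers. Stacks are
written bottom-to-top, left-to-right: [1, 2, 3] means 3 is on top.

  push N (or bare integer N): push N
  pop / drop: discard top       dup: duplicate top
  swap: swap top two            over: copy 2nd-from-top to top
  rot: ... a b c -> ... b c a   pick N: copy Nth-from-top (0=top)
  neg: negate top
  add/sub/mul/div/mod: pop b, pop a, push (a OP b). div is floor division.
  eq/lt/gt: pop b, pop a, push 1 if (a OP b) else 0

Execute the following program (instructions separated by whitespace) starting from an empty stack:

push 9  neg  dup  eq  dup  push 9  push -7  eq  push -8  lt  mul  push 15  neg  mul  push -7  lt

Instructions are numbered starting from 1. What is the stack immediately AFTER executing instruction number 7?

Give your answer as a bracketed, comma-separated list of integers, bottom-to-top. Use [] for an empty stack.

Step 1 ('push 9'): [9]
Step 2 ('neg'): [-9]
Step 3 ('dup'): [-9, -9]
Step 4 ('eq'): [1]
Step 5 ('dup'): [1, 1]
Step 6 ('push 9'): [1, 1, 9]
Step 7 ('push -7'): [1, 1, 9, -7]

Answer: [1, 1, 9, -7]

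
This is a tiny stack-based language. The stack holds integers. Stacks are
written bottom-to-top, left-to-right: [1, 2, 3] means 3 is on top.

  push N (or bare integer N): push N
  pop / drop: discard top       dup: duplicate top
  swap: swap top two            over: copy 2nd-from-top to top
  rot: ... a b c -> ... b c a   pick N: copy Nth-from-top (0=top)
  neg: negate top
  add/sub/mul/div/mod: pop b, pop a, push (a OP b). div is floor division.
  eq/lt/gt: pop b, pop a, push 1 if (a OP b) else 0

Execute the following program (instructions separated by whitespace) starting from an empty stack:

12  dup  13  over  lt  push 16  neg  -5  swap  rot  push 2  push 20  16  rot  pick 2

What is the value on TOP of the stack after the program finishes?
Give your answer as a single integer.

After 'push 12': [12]
After 'dup': [12, 12]
After 'push 13': [12, 12, 13]
After 'over': [12, 12, 13, 12]
After 'lt': [12, 12, 0]
After 'push 16': [12, 12, 0, 16]
After 'neg': [12, 12, 0, -16]
After 'push -5': [12, 12, 0, -16, -5]
After 'swap': [12, 12, 0, -5, -16]
After 'rot': [12, 12, -5, -16, 0]
After 'push 2': [12, 12, -5, -16, 0, 2]
After 'push 20': [12, 12, -5, -16, 0, 2, 20]
After 'push 16': [12, 12, -5, -16, 0, 2, 20, 16]
After 'rot': [12, 12, -5, -16, 0, 20, 16, 2]
After 'pick 2': [12, 12, -5, -16, 0, 20, 16, 2, 20]

Answer: 20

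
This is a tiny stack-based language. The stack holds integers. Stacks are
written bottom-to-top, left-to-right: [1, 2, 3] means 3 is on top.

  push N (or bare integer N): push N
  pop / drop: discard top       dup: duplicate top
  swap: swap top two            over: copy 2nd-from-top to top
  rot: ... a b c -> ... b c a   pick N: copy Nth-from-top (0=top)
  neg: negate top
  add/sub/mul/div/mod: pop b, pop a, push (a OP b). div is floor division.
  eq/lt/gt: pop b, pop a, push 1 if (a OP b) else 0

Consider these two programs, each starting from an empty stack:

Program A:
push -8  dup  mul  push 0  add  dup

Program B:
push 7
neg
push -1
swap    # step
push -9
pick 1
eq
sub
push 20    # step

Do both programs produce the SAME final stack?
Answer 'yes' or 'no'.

Answer: no

Derivation:
Program A trace:
  After 'push -8': [-8]
  After 'dup': [-8, -8]
  After 'mul': [64]
  After 'push 0': [64, 0]
  After 'add': [64]
  After 'dup': [64, 64]
Program A final stack: [64, 64]

Program B trace:
  After 'push 7': [7]
  After 'neg': [-7]
  After 'push -1': [-7, -1]
  After 'swap': [-1, -7]
  After 'push -9': [-1, -7, -9]
  After 'pick 1': [-1, -7, -9, -7]
  After 'eq': [-1, -7, 0]
  After 'sub': [-1, -7]
  After 'push 20': [-1, -7, 20]
Program B final stack: [-1, -7, 20]
Same: no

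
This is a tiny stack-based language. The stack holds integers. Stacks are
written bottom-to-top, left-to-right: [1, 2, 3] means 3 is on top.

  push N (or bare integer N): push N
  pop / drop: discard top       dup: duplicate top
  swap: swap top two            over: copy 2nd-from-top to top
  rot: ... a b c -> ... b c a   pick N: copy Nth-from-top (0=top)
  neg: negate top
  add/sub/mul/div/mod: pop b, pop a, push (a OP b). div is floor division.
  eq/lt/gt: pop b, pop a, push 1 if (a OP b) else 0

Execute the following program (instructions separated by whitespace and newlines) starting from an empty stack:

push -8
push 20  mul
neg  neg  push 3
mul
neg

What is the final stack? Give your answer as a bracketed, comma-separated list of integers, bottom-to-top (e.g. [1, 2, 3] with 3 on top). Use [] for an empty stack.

After 'push -8': [-8]
After 'push 20': [-8, 20]
After 'mul': [-160]
After 'neg': [160]
After 'neg': [-160]
After 'push 3': [-160, 3]
After 'mul': [-480]
After 'neg': [480]

Answer: [480]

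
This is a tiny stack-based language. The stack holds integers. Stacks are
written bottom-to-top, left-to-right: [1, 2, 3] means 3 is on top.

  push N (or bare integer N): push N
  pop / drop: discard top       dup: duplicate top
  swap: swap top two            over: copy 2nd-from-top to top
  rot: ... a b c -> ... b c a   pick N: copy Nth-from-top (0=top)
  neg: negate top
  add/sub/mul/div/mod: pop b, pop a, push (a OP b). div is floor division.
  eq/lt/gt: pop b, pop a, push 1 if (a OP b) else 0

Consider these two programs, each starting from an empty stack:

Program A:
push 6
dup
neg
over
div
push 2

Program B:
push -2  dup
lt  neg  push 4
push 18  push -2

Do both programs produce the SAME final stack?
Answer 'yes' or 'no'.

Program A trace:
  After 'push 6': [6]
  After 'dup': [6, 6]
  After 'neg': [6, -6]
  After 'over': [6, -6, 6]
  After 'div': [6, -1]
  After 'push 2': [6, -1, 2]
Program A final stack: [6, -1, 2]

Program B trace:
  After 'push -2': [-2]
  After 'dup': [-2, -2]
  After 'lt': [0]
  After 'neg': [0]
  After 'push 4': [0, 4]
  After 'push 18': [0, 4, 18]
  After 'push -2': [0, 4, 18, -2]
Program B final stack: [0, 4, 18, -2]
Same: no

Answer: no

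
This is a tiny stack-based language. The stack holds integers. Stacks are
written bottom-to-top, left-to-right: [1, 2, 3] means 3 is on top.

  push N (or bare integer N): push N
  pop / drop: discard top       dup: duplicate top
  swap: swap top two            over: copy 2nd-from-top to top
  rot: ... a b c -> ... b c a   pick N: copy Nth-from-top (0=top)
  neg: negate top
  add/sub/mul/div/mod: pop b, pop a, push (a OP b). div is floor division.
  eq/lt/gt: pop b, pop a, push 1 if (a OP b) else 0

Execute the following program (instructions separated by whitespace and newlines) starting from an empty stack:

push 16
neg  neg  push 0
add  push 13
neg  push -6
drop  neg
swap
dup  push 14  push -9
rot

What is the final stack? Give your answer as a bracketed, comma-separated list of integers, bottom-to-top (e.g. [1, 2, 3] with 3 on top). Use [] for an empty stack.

After 'push 16': [16]
After 'neg': [-16]
After 'neg': [16]
After 'push 0': [16, 0]
After 'add': [16]
After 'push 13': [16, 13]
After 'neg': [16, -13]
After 'push -6': [16, -13, -6]
After 'drop': [16, -13]
After 'neg': [16, 13]
After 'swap': [13, 16]
After 'dup': [13, 16, 16]
After 'push 14': [13, 16, 16, 14]
After 'push -9': [13, 16, 16, 14, -9]
After 'rot': [13, 16, 14, -9, 16]

Answer: [13, 16, 14, -9, 16]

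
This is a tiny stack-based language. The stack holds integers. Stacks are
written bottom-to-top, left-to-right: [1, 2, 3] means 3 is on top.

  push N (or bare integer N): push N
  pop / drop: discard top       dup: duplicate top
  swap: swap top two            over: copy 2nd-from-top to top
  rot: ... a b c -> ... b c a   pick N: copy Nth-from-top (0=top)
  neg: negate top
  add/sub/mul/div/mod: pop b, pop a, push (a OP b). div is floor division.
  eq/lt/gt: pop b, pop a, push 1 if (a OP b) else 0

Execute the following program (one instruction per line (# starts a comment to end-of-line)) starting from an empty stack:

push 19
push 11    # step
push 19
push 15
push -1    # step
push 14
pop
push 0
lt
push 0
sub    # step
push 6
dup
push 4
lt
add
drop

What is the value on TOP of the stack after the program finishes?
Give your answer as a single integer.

After 'push 19': [19]
After 'push 11': [19, 11]
After 'push 19': [19, 11, 19]
After 'push 15': [19, 11, 19, 15]
After 'push -1': [19, 11, 19, 15, -1]
After 'push 14': [19, 11, 19, 15, -1, 14]
After 'pop': [19, 11, 19, 15, -1]
After 'push 0': [19, 11, 19, 15, -1, 0]
After 'lt': [19, 11, 19, 15, 1]
After 'push 0': [19, 11, 19, 15, 1, 0]
After 'sub': [19, 11, 19, 15, 1]
After 'push 6': [19, 11, 19, 15, 1, 6]
After 'dup': [19, 11, 19, 15, 1, 6, 6]
After 'push 4': [19, 11, 19, 15, 1, 6, 6, 4]
After 'lt': [19, 11, 19, 15, 1, 6, 0]
After 'add': [19, 11, 19, 15, 1, 6]
After 'drop': [19, 11, 19, 15, 1]

Answer: 1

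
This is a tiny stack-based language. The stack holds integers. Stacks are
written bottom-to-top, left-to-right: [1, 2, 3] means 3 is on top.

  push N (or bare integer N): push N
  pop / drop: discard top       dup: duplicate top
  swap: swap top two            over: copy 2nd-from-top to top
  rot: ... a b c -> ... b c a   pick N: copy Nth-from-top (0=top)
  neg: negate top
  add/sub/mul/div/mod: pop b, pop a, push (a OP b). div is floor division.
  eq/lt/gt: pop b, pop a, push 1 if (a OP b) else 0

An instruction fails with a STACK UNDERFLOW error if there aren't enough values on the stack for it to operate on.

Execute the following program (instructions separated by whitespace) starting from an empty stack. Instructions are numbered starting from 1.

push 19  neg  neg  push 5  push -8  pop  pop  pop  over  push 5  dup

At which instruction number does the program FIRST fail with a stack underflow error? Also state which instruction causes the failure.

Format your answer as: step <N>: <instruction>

Answer: step 9: over

Derivation:
Step 1 ('push 19'): stack = [19], depth = 1
Step 2 ('neg'): stack = [-19], depth = 1
Step 3 ('neg'): stack = [19], depth = 1
Step 4 ('push 5'): stack = [19, 5], depth = 2
Step 5 ('push -8'): stack = [19, 5, -8], depth = 3
Step 6 ('pop'): stack = [19, 5], depth = 2
Step 7 ('pop'): stack = [19], depth = 1
Step 8 ('pop'): stack = [], depth = 0
Step 9 ('over'): needs 2 value(s) but depth is 0 — STACK UNDERFLOW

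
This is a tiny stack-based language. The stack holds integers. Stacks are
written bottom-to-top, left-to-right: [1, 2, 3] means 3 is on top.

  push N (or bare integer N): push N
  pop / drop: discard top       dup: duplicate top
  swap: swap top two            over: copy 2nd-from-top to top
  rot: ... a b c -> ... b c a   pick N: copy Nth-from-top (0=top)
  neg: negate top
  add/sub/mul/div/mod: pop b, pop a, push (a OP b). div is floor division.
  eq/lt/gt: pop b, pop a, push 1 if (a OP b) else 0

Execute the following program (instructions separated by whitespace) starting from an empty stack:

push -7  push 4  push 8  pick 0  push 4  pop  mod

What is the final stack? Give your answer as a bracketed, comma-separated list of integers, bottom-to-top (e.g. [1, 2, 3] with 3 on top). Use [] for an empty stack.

Answer: [-7, 4, 0]

Derivation:
After 'push -7': [-7]
After 'push 4': [-7, 4]
After 'push 8': [-7, 4, 8]
After 'pick 0': [-7, 4, 8, 8]
After 'push 4': [-7, 4, 8, 8, 4]
After 'pop': [-7, 4, 8, 8]
After 'mod': [-7, 4, 0]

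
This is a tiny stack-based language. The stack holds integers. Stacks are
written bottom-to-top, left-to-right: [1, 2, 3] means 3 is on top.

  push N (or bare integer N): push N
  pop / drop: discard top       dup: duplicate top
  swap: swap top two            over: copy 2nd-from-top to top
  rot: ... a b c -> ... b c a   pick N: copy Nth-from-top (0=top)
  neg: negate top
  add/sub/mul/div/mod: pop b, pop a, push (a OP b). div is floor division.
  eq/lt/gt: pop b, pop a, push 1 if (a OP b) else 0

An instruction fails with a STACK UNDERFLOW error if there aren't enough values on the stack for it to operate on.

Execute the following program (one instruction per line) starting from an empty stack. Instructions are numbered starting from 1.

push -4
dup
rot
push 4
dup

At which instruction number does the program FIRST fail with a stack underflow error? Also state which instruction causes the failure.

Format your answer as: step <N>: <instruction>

Step 1 ('push -4'): stack = [-4], depth = 1
Step 2 ('dup'): stack = [-4, -4], depth = 2
Step 3 ('rot'): needs 3 value(s) but depth is 2 — STACK UNDERFLOW

Answer: step 3: rot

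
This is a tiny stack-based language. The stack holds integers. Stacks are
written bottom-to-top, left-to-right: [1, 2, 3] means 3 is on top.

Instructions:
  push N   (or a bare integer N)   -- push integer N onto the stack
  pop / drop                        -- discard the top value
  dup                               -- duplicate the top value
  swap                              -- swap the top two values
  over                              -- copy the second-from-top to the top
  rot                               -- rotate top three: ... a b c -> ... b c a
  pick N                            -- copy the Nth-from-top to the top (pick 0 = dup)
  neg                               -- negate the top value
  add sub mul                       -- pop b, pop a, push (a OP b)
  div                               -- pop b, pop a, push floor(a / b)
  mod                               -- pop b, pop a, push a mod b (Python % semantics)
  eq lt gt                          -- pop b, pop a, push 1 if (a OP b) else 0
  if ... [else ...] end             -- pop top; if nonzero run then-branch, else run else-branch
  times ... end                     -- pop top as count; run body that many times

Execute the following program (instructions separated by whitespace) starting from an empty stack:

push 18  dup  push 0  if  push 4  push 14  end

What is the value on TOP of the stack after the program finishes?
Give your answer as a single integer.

Answer: 18

Derivation:
After 'push 18': [18]
After 'dup': [18, 18]
After 'push 0': [18, 18, 0]
After 'if': [18, 18]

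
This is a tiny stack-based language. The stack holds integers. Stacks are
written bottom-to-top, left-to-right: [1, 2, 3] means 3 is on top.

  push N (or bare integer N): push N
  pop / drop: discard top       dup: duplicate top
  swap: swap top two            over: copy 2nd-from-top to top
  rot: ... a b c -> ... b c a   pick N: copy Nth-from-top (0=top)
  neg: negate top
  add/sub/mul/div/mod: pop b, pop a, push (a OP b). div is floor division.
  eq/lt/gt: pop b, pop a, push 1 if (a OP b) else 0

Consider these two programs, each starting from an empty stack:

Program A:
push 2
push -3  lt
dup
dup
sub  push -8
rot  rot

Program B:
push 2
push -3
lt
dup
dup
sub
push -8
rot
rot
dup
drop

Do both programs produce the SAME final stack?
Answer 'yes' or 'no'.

Answer: yes

Derivation:
Program A trace:
  After 'push 2': [2]
  After 'push -3': [2, -3]
  After 'lt': [0]
  After 'dup': [0, 0]
  After 'dup': [0, 0, 0]
  After 'sub': [0, 0]
  After 'push -8': [0, 0, -8]
  After 'rot': [0, -8, 0]
  After 'rot': [-8, 0, 0]
Program A final stack: [-8, 0, 0]

Program B trace:
  After 'push 2': [2]
  After 'push -3': [2, -3]
  After 'lt': [0]
  After 'dup': [0, 0]
  After 'dup': [0, 0, 0]
  After 'sub': [0, 0]
  After 'push -8': [0, 0, -8]
  After 'rot': [0, -8, 0]
  After 'rot': [-8, 0, 0]
  After 'dup': [-8, 0, 0, 0]
  After 'drop': [-8, 0, 0]
Program B final stack: [-8, 0, 0]
Same: yes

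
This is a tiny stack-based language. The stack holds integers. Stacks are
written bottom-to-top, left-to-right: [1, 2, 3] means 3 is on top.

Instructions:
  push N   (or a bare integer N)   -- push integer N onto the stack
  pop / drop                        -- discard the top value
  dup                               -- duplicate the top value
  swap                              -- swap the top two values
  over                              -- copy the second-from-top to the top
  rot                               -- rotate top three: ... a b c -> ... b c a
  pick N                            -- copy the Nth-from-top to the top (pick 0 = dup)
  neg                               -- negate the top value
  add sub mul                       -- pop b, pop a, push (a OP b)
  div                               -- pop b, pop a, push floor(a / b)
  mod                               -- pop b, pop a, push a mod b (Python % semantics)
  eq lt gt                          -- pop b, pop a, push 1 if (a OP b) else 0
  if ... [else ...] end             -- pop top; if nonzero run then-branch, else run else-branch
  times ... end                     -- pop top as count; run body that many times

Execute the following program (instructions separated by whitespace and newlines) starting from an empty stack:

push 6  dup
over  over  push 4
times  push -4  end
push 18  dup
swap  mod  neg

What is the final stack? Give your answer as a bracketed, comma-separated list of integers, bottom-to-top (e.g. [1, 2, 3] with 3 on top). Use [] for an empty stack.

After 'push 6': [6]
After 'dup': [6, 6]
After 'over': [6, 6, 6]
After 'over': [6, 6, 6, 6]
After 'push 4': [6, 6, 6, 6, 4]
After 'times': [6, 6, 6, 6]
After 'push -4': [6, 6, 6, 6, -4]
After 'push -4': [6, 6, 6, 6, -4, -4]
After 'push -4': [6, 6, 6, 6, -4, -4, -4]
After 'push -4': [6, 6, 6, 6, -4, -4, -4, -4]
After 'push 18': [6, 6, 6, 6, -4, -4, -4, -4, 18]
After 'dup': [6, 6, 6, 6, -4, -4, -4, -4, 18, 18]
After 'swap': [6, 6, 6, 6, -4, -4, -4, -4, 18, 18]
After 'mod': [6, 6, 6, 6, -4, -4, -4, -4, 0]
After 'neg': [6, 6, 6, 6, -4, -4, -4, -4, 0]

Answer: [6, 6, 6, 6, -4, -4, -4, -4, 0]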